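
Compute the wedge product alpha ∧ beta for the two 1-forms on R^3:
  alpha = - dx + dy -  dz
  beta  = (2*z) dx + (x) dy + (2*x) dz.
alpha ∧ beta = (-x - 2*z) dx ∧ dy + (-2*x + 2*z) dx ∧ dz + (3*x) dy ∧ dz

Distribute the wedge, using dx_i ∧ dx_j = -dx_j ∧ dx_i and dx_i ∧ dx_i = 0. For each pair (i, j) with i < j, the coefficient of dx_i ∧ dx_j in alpha ∧ beta is (alpha_i * beta_j - alpha_j * beta_i). Collecting: alpha ∧ beta = (-x - 2*z) dx ∧ dy + (-2*x + 2*z) dx ∧ dz + (3*x) dy ∧ dz.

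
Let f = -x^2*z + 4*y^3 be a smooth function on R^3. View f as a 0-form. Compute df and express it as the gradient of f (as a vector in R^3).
df = (-2*x*z) dx + (12*y^2) dy + (-x^2) dz; grad f = (-2*x*z, 12*y^2, -x^2)

For a 0-form f, d f = (∂f/∂x) dx + (∂f/∂y) dy + (∂f/∂z) dz. The components of the vector representation are exactly the entries of grad f in Cartesian coordinates:
  ∂f/∂x = -2*x*z
  ∂f/∂y = 12*y^2
  ∂f/∂z = -x^2.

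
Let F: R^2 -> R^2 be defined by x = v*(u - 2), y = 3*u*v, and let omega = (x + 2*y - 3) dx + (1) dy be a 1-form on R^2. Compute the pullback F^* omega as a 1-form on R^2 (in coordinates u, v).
F^* omega = (v^2*(7*u - 2)) du + (7*u^2*v - 16*u*v + 4*v + 6) dv

Using F^*(f dg) = (f ∘ F) d(g ∘ F), substitute each coordinate x_i by F_i(u, v) in f_i, and replace dx_i by d F_i = (∂F_i/∂u) du + (∂F_i/∂v) dv.
  For the x component: f_1(F) = 7*u*v - 2*v - 3; d F_1 = (v) du + (u - 2) dv
  For the y component: f_2(F) = 1; d F_2 = (3*v) du + (3*u) dv
Combining and collecting du, dv coefficients:
  coeff of du: v^2*(7*u - 2)
  coeff of dv: 7*u^2*v - 16*u*v + 4*v + 6
F^* omega = (v^2*(7*u - 2)) du + (7*u^2*v - 16*u*v + 4*v + 6) dv.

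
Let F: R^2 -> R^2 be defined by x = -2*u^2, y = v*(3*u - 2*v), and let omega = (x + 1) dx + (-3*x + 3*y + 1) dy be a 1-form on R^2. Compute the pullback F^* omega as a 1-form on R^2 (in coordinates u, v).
F^* omega = (8*u^3 + 18*u^2*v + 27*u*v^2 - 4*u - 18*v^3 + 3*v) du + (18*u^3 + 3*u^2*v - 54*u*v^2 + 3*u + 24*v^3 - 4*v) dv

Using F^*(f dg) = (f ∘ F) d(g ∘ F), substitute each coordinate x_i by F_i(u, v) in f_i, and replace dx_i by d F_i = (∂F_i/∂u) du + (∂F_i/∂v) dv.
  For the x component: f_1(F) = 1 - 2*u^2; d F_1 = (-4*u) du + (0) dv
  For the y component: f_2(F) = 6*u^2 + 9*u*v - 6*v^2 + 1; d F_2 = (3*v) du + (3*u - 4*v) dv
Combining and collecting du, dv coefficients:
  coeff of du: 8*u^3 + 18*u^2*v + 27*u*v^2 - 4*u - 18*v^3 + 3*v
  coeff of dv: 18*u^3 + 3*u^2*v - 54*u*v^2 + 3*u + 24*v^3 - 4*v
F^* omega = (8*u^3 + 18*u^2*v + 27*u*v^2 - 4*u - 18*v^3 + 3*v) du + (18*u^3 + 3*u^2*v - 54*u*v^2 + 3*u + 24*v^3 - 4*v) dv.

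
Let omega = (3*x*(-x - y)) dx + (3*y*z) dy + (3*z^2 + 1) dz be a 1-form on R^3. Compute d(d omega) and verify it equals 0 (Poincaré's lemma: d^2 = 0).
d(d omega) = 0

Step 1: d omega = sum_{i<j} (∂f_j/∂x_i - ∂f_i/∂x_j) dx_i ∧ dx_j:
  coeff of dx ∧ dy: 3*x
  coeff of dx ∧ dz: 0
  coeff of dy ∧ dz: -3*y
Step 2: Apply d again to each 2-form coefficient. The only possible 3-form in R^3 is dx ∧ dy ∧ dz, with coefficient
  ∂(coeff of dy∧dz)/∂x - ∂(coeff of dx∧dz)/∂y + ∂(coeff of dx∧dy)/∂z
  = ∂/∂x (-3*y) - ∂/∂y (0) + ∂/∂z (3*x).
Each of these terms simplifies to sums of mixed partials that cancel in pairs. The result is 0 (by equality of mixed partials for smooth functions — Schwarz / Clairaut).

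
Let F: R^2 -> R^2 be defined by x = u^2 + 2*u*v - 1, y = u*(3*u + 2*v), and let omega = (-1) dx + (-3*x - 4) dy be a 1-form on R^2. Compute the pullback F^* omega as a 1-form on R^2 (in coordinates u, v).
F^* omega = (-18*u^3 - 42*u^2*v - 12*u*v^2 - 8*u - 4*v) du + (2*u*(-3*u^2 - 6*u*v - 2)) dv

Using F^*(f dg) = (f ∘ F) d(g ∘ F), substitute each coordinate x_i by F_i(u, v) in f_i, and replace dx_i by d F_i = (∂F_i/∂u) du + (∂F_i/∂v) dv.
  For the x component: f_1(F) = -1; d F_1 = (2*u + 2*v) du + (2*u) dv
  For the y component: f_2(F) = -3*u^2 - 6*u*v - 1; d F_2 = (6*u + 2*v) du + (2*u) dv
Combining and collecting du, dv coefficients:
  coeff of du: -18*u^3 - 42*u^2*v - 12*u*v^2 - 8*u - 4*v
  coeff of dv: 2*u*(-3*u^2 - 6*u*v - 2)
F^* omega = (-18*u^3 - 42*u^2*v - 12*u*v^2 - 8*u - 4*v) du + (2*u*(-3*u^2 - 6*u*v - 2)) dv.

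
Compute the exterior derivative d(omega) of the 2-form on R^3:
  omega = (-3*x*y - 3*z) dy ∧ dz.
d(omega) = (-3*y) dx ∧ dy ∧ dz

For a 2-form omega = sum_{i<j} g_{ij} dx_i ∧ dx_j, the exterior derivative is
  d(omega) = sum_{i<j} d(g_{ij}) ∧ dx_i ∧ dx_j = sum_{i<j, k} (∂g_{ij}/∂x_k) dx_k ∧ dx_i ∧ dx_j.
Expand each term, using dx_k ∧ dx_i ∧ dx_j = sgn(permutation) dx_{(a)} ∧ dx_{(b)} ∧ dx_{(c)} with (a < b < c) sorted:
  d(-3*x*y - 3*z) includes (∂/∂x)(-3*x*y - 3*z) dx = (-3*y) dx, which multiplied by dy ∧ dz gives (-3*y) dx ∧ dy ∧ dz
Collecting like 3-forms: d(omega) = (-3*y) dx ∧ dy ∧ dz.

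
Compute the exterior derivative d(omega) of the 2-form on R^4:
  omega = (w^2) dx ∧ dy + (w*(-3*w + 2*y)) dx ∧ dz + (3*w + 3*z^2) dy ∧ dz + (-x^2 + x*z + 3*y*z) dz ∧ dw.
d(omega) = (2*w) dx ∧ dy ∧ dw + (-2*w) dx ∧ dy ∧ dz + (-6*w - 2*x + 2*y + z) dx ∧ dz ∧ dw + (3*z + 3) dy ∧ dz ∧ dw

For a 2-form omega = sum_{i<j} g_{ij} dx_i ∧ dx_j, the exterior derivative is
  d(omega) = sum_{i<j} d(g_{ij}) ∧ dx_i ∧ dx_j = sum_{i<j, k} (∂g_{ij}/∂x_k) dx_k ∧ dx_i ∧ dx_j.
Expand each term, using dx_k ∧ dx_i ∧ dx_j = sgn(permutation) dx_{(a)} ∧ dx_{(b)} ∧ dx_{(c)} with (a < b < c) sorted:
  d(w^2) includes (∂/∂w)(w^2) dw = (2*w) dw, which multiplied by dx ∧ dy gives (2*w) dx ∧ dy ∧ dw
  d(w*(-3*w + 2*y)) includes (∂/∂y)(w*(-3*w + 2*y)) dy = (2*w) dy, which multiplied by dx ∧ dz gives (-2*w) dx ∧ dy ∧ dz
  d(w*(-3*w + 2*y)) includes (∂/∂w)(w*(-3*w + 2*y)) dw = (-6*w + 2*y) dw, which multiplied by dx ∧ dz gives (-6*w + 2*y) dx ∧ dz ∧ dw
  d(3*w + 3*z^2) includes (∂/∂w)(3*w + 3*z^2) dw = (3) dw, which multiplied by dy ∧ dz gives (3) dy ∧ dz ∧ dw
  d(-x^2 + x*z + 3*y*z) includes (∂/∂x)(-x^2 + x*z + 3*y*z) dx = (-2*x + z) dx, which multiplied by dz ∧ dw gives (-2*x + z) dx ∧ dz ∧ dw
  d(-x^2 + x*z + 3*y*z) includes (∂/∂y)(-x^2 + x*z + 3*y*z) dy = (3*z) dy, which multiplied by dz ∧ dw gives (3*z) dy ∧ dz ∧ dw
Collecting like 3-forms: d(omega) = (2*w) dx ∧ dy ∧ dw + (-2*w) dx ∧ dy ∧ dz + (-6*w - 2*x + 2*y + z) dx ∧ dz ∧ dw + (3*z + 3) dy ∧ dz ∧ dw.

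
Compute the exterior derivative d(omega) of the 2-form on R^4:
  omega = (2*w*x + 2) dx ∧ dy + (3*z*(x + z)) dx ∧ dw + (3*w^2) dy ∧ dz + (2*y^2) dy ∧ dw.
d(omega) = (2*x) dx ∧ dy ∧ dw + (-3*x - 6*z) dx ∧ dz ∧ dw + (6*w) dy ∧ dz ∧ dw

For a 2-form omega = sum_{i<j} g_{ij} dx_i ∧ dx_j, the exterior derivative is
  d(omega) = sum_{i<j} d(g_{ij}) ∧ dx_i ∧ dx_j = sum_{i<j, k} (∂g_{ij}/∂x_k) dx_k ∧ dx_i ∧ dx_j.
Expand each term, using dx_k ∧ dx_i ∧ dx_j = sgn(permutation) dx_{(a)} ∧ dx_{(b)} ∧ dx_{(c)} with (a < b < c) sorted:
  d(2*w*x + 2) includes (∂/∂w)(2*w*x + 2) dw = (2*x) dw, which multiplied by dx ∧ dy gives (2*x) dx ∧ dy ∧ dw
  d(3*z*(x + z)) includes (∂/∂z)(3*z*(x + z)) dz = (3*x + 6*z) dz, which multiplied by dx ∧ dw gives (-3*x - 6*z) dx ∧ dz ∧ dw
  d(3*w^2) includes (∂/∂w)(3*w^2) dw = (6*w) dw, which multiplied by dy ∧ dz gives (6*w) dy ∧ dz ∧ dw
Collecting like 3-forms: d(omega) = (2*x) dx ∧ dy ∧ dw + (-3*x - 6*z) dx ∧ dz ∧ dw + (6*w) dy ∧ dz ∧ dw.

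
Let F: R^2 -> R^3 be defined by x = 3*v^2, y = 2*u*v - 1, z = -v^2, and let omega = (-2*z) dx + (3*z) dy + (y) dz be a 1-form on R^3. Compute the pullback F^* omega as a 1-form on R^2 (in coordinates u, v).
F^* omega = (-6*v^3) du + (2*v*(-5*u*v + 6*v^2 + 1)) dv

Using F^*(f dg) = (f ∘ F) d(g ∘ F), substitute each coordinate x_i by F_i(u, v) in f_i, and replace dx_i by d F_i = (∂F_i/∂u) du + (∂F_i/∂v) dv.
  For the x component: f_1(F) = 2*v^2; d F_1 = (0) du + (6*v) dv
  For the y component: f_2(F) = -3*v^2; d F_2 = (2*v) du + (2*u) dv
  For the z component: f_3(F) = 2*u*v - 1; d F_3 = (0) du + (-2*v) dv
Combining and collecting du, dv coefficients:
  coeff of du: -6*v^3
  coeff of dv: 2*v*(-5*u*v + 6*v^2 + 1)
F^* omega = (-6*v^3) du + (2*v*(-5*u*v + 6*v^2 + 1)) dv.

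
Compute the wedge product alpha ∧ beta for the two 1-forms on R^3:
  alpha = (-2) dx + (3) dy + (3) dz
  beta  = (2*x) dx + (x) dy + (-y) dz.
alpha ∧ beta = (-8*x) dx ∧ dy + (-6*x + 2*y) dx ∧ dz + (-3*x - 3*y) dy ∧ dz

Distribute the wedge, using dx_i ∧ dx_j = -dx_j ∧ dx_i and dx_i ∧ dx_i = 0. For each pair (i, j) with i < j, the coefficient of dx_i ∧ dx_j in alpha ∧ beta is (alpha_i * beta_j - alpha_j * beta_i). Collecting: alpha ∧ beta = (-8*x) dx ∧ dy + (-6*x + 2*y) dx ∧ dz + (-3*x - 3*y) dy ∧ dz.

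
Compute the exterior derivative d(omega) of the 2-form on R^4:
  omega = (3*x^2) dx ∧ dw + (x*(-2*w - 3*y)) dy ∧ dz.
d(omega) = (-2*w - 3*y) dx ∧ dy ∧ dz + (-2*x) dy ∧ dz ∧ dw

For a 2-form omega = sum_{i<j} g_{ij} dx_i ∧ dx_j, the exterior derivative is
  d(omega) = sum_{i<j} d(g_{ij}) ∧ dx_i ∧ dx_j = sum_{i<j, k} (∂g_{ij}/∂x_k) dx_k ∧ dx_i ∧ dx_j.
Expand each term, using dx_k ∧ dx_i ∧ dx_j = sgn(permutation) dx_{(a)} ∧ dx_{(b)} ∧ dx_{(c)} with (a < b < c) sorted:
  d(x*(-2*w - 3*y)) includes (∂/∂x)(x*(-2*w - 3*y)) dx = (-2*w - 3*y) dx, which multiplied by dy ∧ dz gives (-2*w - 3*y) dx ∧ dy ∧ dz
  d(x*(-2*w - 3*y)) includes (∂/∂w)(x*(-2*w - 3*y)) dw = (-2*x) dw, which multiplied by dy ∧ dz gives (-2*x) dy ∧ dz ∧ dw
Collecting like 3-forms: d(omega) = (-2*w - 3*y) dx ∧ dy ∧ dz + (-2*x) dy ∧ dz ∧ dw.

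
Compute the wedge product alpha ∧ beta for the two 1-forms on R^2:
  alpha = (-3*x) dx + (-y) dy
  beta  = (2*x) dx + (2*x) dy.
alpha ∧ beta = (2*x*(-3*x + y)) dx ∧ dy

Distribute the wedge, using dx_i ∧ dx_j = -dx_j ∧ dx_i and dx_i ∧ dx_i = 0. For each pair (i, j) with i < j, the coefficient of dx_i ∧ dx_j in alpha ∧ beta is (alpha_i * beta_j - alpha_j * beta_i). Collecting: alpha ∧ beta = (2*x*(-3*x + y)) dx ∧ dy.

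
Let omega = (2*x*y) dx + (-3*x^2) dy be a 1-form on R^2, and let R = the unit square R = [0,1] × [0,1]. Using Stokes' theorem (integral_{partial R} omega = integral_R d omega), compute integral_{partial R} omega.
integral_(partial R) omega = -4

Stokes: integral_partial_R omega = integral_R d omega with d omega = (∂Q/∂x - ∂P/∂y) dx ∧ dy.
  ∂Q/∂x = -6*x
  ∂P/∂y = 2*x
  integrand = ∂Q/∂x - ∂P/∂y = -8*x.
Integrating over R: integral_0^1 integral_0^1 (-8*x) dx dy = -4.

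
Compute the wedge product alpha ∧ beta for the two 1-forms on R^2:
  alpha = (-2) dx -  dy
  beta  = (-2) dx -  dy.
alpha ∧ beta = 0

Distribute the wedge, using dx_i ∧ dx_j = -dx_j ∧ dx_i and dx_i ∧ dx_i = 0. For each pair (i, j) with i < j, the coefficient of dx_i ∧ dx_j in alpha ∧ beta is (alpha_i * beta_j - alpha_j * beta_i). Collecting: alpha ∧ beta = 0.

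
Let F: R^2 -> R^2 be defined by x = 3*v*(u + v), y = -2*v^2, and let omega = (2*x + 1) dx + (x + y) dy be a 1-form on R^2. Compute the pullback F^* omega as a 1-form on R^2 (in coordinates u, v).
F^* omega = (3*v*(6*u*v + 6*v^2 + 1)) du + (18*u^2*v + 42*u*v^2 + 3*u + 32*v^3 + 6*v) dv

Using F^*(f dg) = (f ∘ F) d(g ∘ F), substitute each coordinate x_i by F_i(u, v) in f_i, and replace dx_i by d F_i = (∂F_i/∂u) du + (∂F_i/∂v) dv.
  For the x component: f_1(F) = 6*u*v + 6*v^2 + 1; d F_1 = (3*v) du + (3*u + 6*v) dv
  For the y component: f_2(F) = v*(3*u + v); d F_2 = (0) du + (-4*v) dv
Combining and collecting du, dv coefficients:
  coeff of du: 3*v*(6*u*v + 6*v^2 + 1)
  coeff of dv: 18*u^2*v + 42*u*v^2 + 3*u + 32*v^3 + 6*v
F^* omega = (3*v*(6*u*v + 6*v^2 + 1)) du + (18*u^2*v + 42*u*v^2 + 3*u + 32*v^3 + 6*v) dv.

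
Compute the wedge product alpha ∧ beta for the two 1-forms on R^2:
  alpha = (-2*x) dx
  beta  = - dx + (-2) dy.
alpha ∧ beta = (4*x) dx ∧ dy

Distribute the wedge, using dx_i ∧ dx_j = -dx_j ∧ dx_i and dx_i ∧ dx_i = 0. For each pair (i, j) with i < j, the coefficient of dx_i ∧ dx_j in alpha ∧ beta is (alpha_i * beta_j - alpha_j * beta_i). Collecting: alpha ∧ beta = (4*x) dx ∧ dy.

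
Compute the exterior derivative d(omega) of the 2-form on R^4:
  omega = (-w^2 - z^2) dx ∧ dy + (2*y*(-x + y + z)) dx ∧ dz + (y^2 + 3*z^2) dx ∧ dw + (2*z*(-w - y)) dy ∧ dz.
d(omega) = (2*x - 4*y - 4*z) dx ∧ dy ∧ dz + (-2*w - 2*y) dx ∧ dy ∧ dw + (-6*z) dx ∧ dz ∧ dw + (-2*z) dy ∧ dz ∧ dw

For a 2-form omega = sum_{i<j} g_{ij} dx_i ∧ dx_j, the exterior derivative is
  d(omega) = sum_{i<j} d(g_{ij}) ∧ dx_i ∧ dx_j = sum_{i<j, k} (∂g_{ij}/∂x_k) dx_k ∧ dx_i ∧ dx_j.
Expand each term, using dx_k ∧ dx_i ∧ dx_j = sgn(permutation) dx_{(a)} ∧ dx_{(b)} ∧ dx_{(c)} with (a < b < c) sorted:
  d(-w^2 - z^2) includes (∂/∂z)(-w^2 - z^2) dz = (-2*z) dz, which multiplied by dx ∧ dy gives (-2*z) dx ∧ dy ∧ dz
  d(-w^2 - z^2) includes (∂/∂w)(-w^2 - z^2) dw = (-2*w) dw, which multiplied by dx ∧ dy gives (-2*w) dx ∧ dy ∧ dw
  d(2*y*(-x + y + z)) includes (∂/∂y)(2*y*(-x + y + z)) dy = (-2*x + 4*y + 2*z) dy, which multiplied by dx ∧ dz gives (2*x - 4*y - 2*z) dx ∧ dy ∧ dz
  d(y^2 + 3*z^2) includes (∂/∂y)(y^2 + 3*z^2) dy = (2*y) dy, which multiplied by dx ∧ dw gives (-2*y) dx ∧ dy ∧ dw
  d(y^2 + 3*z^2) includes (∂/∂z)(y^2 + 3*z^2) dz = (6*z) dz, which multiplied by dx ∧ dw gives (-6*z) dx ∧ dz ∧ dw
  d(2*z*(-w - y)) includes (∂/∂w)(2*z*(-w - y)) dw = (-2*z) dw, which multiplied by dy ∧ dz gives (-2*z) dy ∧ dz ∧ dw
Collecting like 3-forms: d(omega) = (2*x - 4*y - 4*z) dx ∧ dy ∧ dz + (-2*w - 2*y) dx ∧ dy ∧ dw + (-6*z) dx ∧ dz ∧ dw + (-2*z) dy ∧ dz ∧ dw.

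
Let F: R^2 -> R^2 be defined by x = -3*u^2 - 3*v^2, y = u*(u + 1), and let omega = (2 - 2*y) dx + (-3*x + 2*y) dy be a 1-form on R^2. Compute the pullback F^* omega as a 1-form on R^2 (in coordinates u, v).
F^* omega = (34*u^3 + 27*u^2 + 18*u*v^2 - 10*u + 9*v^2) du + (12*v*(u^2 + u - 1)) dv

Using F^*(f dg) = (f ∘ F) d(g ∘ F), substitute each coordinate x_i by F_i(u, v) in f_i, and replace dx_i by d F_i = (∂F_i/∂u) du + (∂F_i/∂v) dv.
  For the x component: f_1(F) = -2*u^2 - 2*u + 2; d F_1 = (-6*u) du + (-6*v) dv
  For the y component: f_2(F) = 11*u^2 + 2*u + 9*v^2; d F_2 = (2*u + 1) du + (0) dv
Combining and collecting du, dv coefficients:
  coeff of du: 34*u^3 + 27*u^2 + 18*u*v^2 - 10*u + 9*v^2
  coeff of dv: 12*v*(u^2 + u - 1)
F^* omega = (34*u^3 + 27*u^2 + 18*u*v^2 - 10*u + 9*v^2) du + (12*v*(u^2 + u - 1)) dv.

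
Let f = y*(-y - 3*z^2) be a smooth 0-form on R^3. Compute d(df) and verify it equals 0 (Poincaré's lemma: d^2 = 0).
d(df) = 0

Step 1: df = sum_i (∂f/∂x_i) dx_i = (0) dx + (-2*y - 3*z^2) dy + (-6*y*z) dz.
Step 2: Apply d again. Using the 1-form formula, the coefficient of dx ∧ dy in d(df) is ∂^2 f/∂x ∂y - ∂^2 f/∂y ∂x = (0) - (0) = 0 (equality of mixed partials for smooth f).
Similarly for dx ∧ dz and dy ∧ dz — all coefficients vanish. So d(df) = 0.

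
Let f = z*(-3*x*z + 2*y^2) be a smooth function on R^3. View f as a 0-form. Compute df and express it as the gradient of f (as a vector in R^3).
df = (-3*z^2) dx + (4*y*z) dy + (-6*x*z + 2*y^2) dz; grad f = (-3*z^2, 4*y*z, -6*x*z + 2*y^2)

For a 0-form f, d f = (∂f/∂x) dx + (∂f/∂y) dy + (∂f/∂z) dz. The components of the vector representation are exactly the entries of grad f in Cartesian coordinates:
  ∂f/∂x = -3*z^2
  ∂f/∂y = 4*y*z
  ∂f/∂z = -6*x*z + 2*y^2.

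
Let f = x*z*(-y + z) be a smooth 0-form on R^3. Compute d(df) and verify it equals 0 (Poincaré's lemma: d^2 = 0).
d(df) = 0

Step 1: df = sum_i (∂f/∂x_i) dx_i = (z*(-y + z)) dx + (-x*z) dy + (x*(-y + 2*z)) dz.
Step 2: Apply d again. Using the 1-form formula, the coefficient of dx ∧ dy in d(df) is ∂^2 f/∂x ∂y - ∂^2 f/∂y ∂x = (-z) - (-z) = 0 (equality of mixed partials for smooth f).
Similarly for dx ∧ dz and dy ∧ dz — all coefficients vanish. So d(df) = 0.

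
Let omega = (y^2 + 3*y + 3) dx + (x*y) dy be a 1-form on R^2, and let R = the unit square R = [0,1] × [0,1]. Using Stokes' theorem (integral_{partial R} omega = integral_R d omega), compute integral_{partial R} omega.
integral_(partial R) omega = -7/2

Stokes: integral_partial_R omega = integral_R d omega with d omega = (∂Q/∂x - ∂P/∂y) dx ∧ dy.
  ∂Q/∂x = y
  ∂P/∂y = 2*y + 3
  integrand = ∂Q/∂x - ∂P/∂y = -y - 3.
Integrating over R: integral_0^1 integral_0^1 (-y - 3) dx dy = -7/2.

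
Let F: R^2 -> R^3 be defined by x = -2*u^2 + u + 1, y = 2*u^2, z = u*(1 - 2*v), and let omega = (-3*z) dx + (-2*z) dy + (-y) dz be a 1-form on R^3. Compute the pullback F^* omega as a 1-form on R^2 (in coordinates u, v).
F^* omega = (u*(-4*u*v + 2*u + 6*v - 3)) du + (4*u^3) dv

Using F^*(f dg) = (f ∘ F) d(g ∘ F), substitute each coordinate x_i by F_i(u, v) in f_i, and replace dx_i by d F_i = (∂F_i/∂u) du + (∂F_i/∂v) dv.
  For the x component: f_1(F) = 3*u*(2*v - 1); d F_1 = (1 - 4*u) du + (0) dv
  For the y component: f_2(F) = 2*u*(2*v - 1); d F_2 = (4*u) du + (0) dv
  For the z component: f_3(F) = -2*u^2; d F_3 = (1 - 2*v) du + (-2*u) dv
Combining and collecting du, dv coefficients:
  coeff of du: u*(-4*u*v + 2*u + 6*v - 3)
  coeff of dv: 4*u^3
F^* omega = (u*(-4*u*v + 2*u + 6*v - 3)) du + (4*u^3) dv.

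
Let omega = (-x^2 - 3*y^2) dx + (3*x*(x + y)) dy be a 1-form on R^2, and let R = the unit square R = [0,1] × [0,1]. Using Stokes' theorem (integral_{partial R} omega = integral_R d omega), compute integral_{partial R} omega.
integral_(partial R) omega = 15/2

Stokes: integral_partial_R omega = integral_R d omega with d omega = (∂Q/∂x - ∂P/∂y) dx ∧ dy.
  ∂Q/∂x = 6*x + 3*y
  ∂P/∂y = -6*y
  integrand = ∂Q/∂x - ∂P/∂y = 6*x + 9*y.
Integrating over R: integral_0^1 integral_0^1 (6*x + 9*y) dx dy = 15/2.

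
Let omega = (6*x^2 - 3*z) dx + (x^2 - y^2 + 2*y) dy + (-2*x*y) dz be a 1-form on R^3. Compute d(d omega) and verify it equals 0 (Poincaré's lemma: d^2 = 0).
d(d omega) = 0

Step 1: d omega = sum_{i<j} (∂f_j/∂x_i - ∂f_i/∂x_j) dx_i ∧ dx_j:
  coeff of dx ∧ dy: 2*x
  coeff of dx ∧ dz: 3 - 2*y
  coeff of dy ∧ dz: -2*x
Step 2: Apply d again to each 2-form coefficient. The only possible 3-form in R^3 is dx ∧ dy ∧ dz, with coefficient
  ∂(coeff of dy∧dz)/∂x - ∂(coeff of dx∧dz)/∂y + ∂(coeff of dx∧dy)/∂z
  = ∂/∂x (-2*x) - ∂/∂y (3 - 2*y) + ∂/∂z (2*x).
Each of these terms simplifies to sums of mixed partials that cancel in pairs. The result is 0 (by equality of mixed partials for smooth functions — Schwarz / Clairaut).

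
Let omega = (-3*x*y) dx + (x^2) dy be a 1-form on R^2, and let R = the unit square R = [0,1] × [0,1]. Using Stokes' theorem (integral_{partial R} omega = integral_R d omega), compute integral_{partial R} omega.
integral_(partial R) omega = 5/2

Stokes: integral_partial_R omega = integral_R d omega with d omega = (∂Q/∂x - ∂P/∂y) dx ∧ dy.
  ∂Q/∂x = 2*x
  ∂P/∂y = -3*x
  integrand = ∂Q/∂x - ∂P/∂y = 5*x.
Integrating over R: integral_0^1 integral_0^1 (5*x) dx dy = 5/2.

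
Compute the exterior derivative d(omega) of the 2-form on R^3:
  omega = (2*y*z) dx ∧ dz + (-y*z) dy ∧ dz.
d(omega) = (-2*z) dx ∧ dy ∧ dz

For a 2-form omega = sum_{i<j} g_{ij} dx_i ∧ dx_j, the exterior derivative is
  d(omega) = sum_{i<j} d(g_{ij}) ∧ dx_i ∧ dx_j = sum_{i<j, k} (∂g_{ij}/∂x_k) dx_k ∧ dx_i ∧ dx_j.
Expand each term, using dx_k ∧ dx_i ∧ dx_j = sgn(permutation) dx_{(a)} ∧ dx_{(b)} ∧ dx_{(c)} with (a < b < c) sorted:
  d(2*y*z) includes (∂/∂y)(2*y*z) dy = (2*z) dy, which multiplied by dx ∧ dz gives (-2*z) dx ∧ dy ∧ dz
Collecting like 3-forms: d(omega) = (-2*z) dx ∧ dy ∧ dz.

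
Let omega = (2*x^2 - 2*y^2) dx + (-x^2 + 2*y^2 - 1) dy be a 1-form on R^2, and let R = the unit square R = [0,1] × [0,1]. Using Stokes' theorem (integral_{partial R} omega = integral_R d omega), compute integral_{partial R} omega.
integral_(partial R) omega = 1

Stokes: integral_partial_R omega = integral_R d omega with d omega = (∂Q/∂x - ∂P/∂y) dx ∧ dy.
  ∂Q/∂x = -2*x
  ∂P/∂y = -4*y
  integrand = ∂Q/∂x - ∂P/∂y = -2*x + 4*y.
Integrating over R: integral_0^1 integral_0^1 (-2*x + 4*y) dx dy = 1.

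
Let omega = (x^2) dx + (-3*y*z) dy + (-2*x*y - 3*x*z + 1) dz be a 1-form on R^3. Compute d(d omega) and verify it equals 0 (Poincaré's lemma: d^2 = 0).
d(d omega) = 0

Step 1: d omega = sum_{i<j} (∂f_j/∂x_i - ∂f_i/∂x_j) dx_i ∧ dx_j:
  coeff of dx ∧ dy: 0
  coeff of dx ∧ dz: -2*y - 3*z
  coeff of dy ∧ dz: -2*x + 3*y
Step 2: Apply d again to each 2-form coefficient. The only possible 3-form in R^3 is dx ∧ dy ∧ dz, with coefficient
  ∂(coeff of dy∧dz)/∂x - ∂(coeff of dx∧dz)/∂y + ∂(coeff of dx∧dy)/∂z
  = ∂/∂x (-2*x + 3*y) - ∂/∂y (-2*y - 3*z) + ∂/∂z (0).
Each of these terms simplifies to sums of mixed partials that cancel in pairs. The result is 0 (by equality of mixed partials for smooth functions — Schwarz / Clairaut).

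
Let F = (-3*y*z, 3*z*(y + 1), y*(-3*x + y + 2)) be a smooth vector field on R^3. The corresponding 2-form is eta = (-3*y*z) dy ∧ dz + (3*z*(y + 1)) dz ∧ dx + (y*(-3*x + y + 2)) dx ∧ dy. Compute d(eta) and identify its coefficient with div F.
d(eta) = (3*z) dx ∧ dy ∧ dz; div F = 3*z

For a 2-form in R^3 of the form above, applying d gives a 3-form with coefficient ∂P/∂x + ∂Q/∂y + ∂R/∂z:
  ∂P/∂x = 0
  ∂Q/∂y = 3*z
  ∂R/∂z = 0
Sum = 3*z, which is exactly div F.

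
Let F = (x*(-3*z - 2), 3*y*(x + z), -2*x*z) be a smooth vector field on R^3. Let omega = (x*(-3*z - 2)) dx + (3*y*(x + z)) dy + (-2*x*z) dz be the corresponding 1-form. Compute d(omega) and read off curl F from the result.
d(omega) = (-3*y) dy ∧ dz + (-3*x + 2*z) dz ∧ dx + (3*y) dx ∧ dy; curl F = (-3*y, -3*x + 2*z, 3*y)

d omega = sum_{i<j} (∂f_j/∂x_i - ∂f_i/∂x_j) dx_i ∧ dx_j. Under the identification (dy ∧ dz, dz ∧ dx, dx ∧ dy) ↔ (e_x, e_y, e_z), the coefficients are exactly the components of curl F. Compute:
  ∂R/∂y - ∂Q/∂z = (0) - (3*y) = -3*y
  ∂P/∂z - ∂R/∂x = (-3*x) - (-2*z) = -3*x + 2*z
  ∂Q/∂x - ∂P/∂y = (3*y) - (0) = 3*y.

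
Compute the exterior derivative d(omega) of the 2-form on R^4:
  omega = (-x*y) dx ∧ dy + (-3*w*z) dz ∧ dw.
d(omega) = 0

For a 2-form omega = sum_{i<j} g_{ij} dx_i ∧ dx_j, the exterior derivative is
  d(omega) = sum_{i<j} d(g_{ij}) ∧ dx_i ∧ dx_j = sum_{i<j, k} (∂g_{ij}/∂x_k) dx_k ∧ dx_i ∧ dx_j.
Expand each term, using dx_k ∧ dx_i ∧ dx_j = sgn(permutation) dx_{(a)} ∧ dx_{(b)} ∧ dx_{(c)} with (a < b < c) sorted:

Collecting like 3-forms: d(omega) = 0.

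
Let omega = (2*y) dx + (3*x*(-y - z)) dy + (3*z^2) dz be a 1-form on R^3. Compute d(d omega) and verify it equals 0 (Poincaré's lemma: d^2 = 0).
d(d omega) = 0

Step 1: d omega = sum_{i<j} (∂f_j/∂x_i - ∂f_i/∂x_j) dx_i ∧ dx_j:
  coeff of dx ∧ dy: -3*y - 3*z - 2
  coeff of dx ∧ dz: 0
  coeff of dy ∧ dz: 3*x
Step 2: Apply d again to each 2-form coefficient. The only possible 3-form in R^3 is dx ∧ dy ∧ dz, with coefficient
  ∂(coeff of dy∧dz)/∂x - ∂(coeff of dx∧dz)/∂y + ∂(coeff of dx∧dy)/∂z
  = ∂/∂x (3*x) - ∂/∂y (0) + ∂/∂z (-3*y - 3*z - 2).
Each of these terms simplifies to sums of mixed partials that cancel in pairs. The result is 0 (by equality of mixed partials for smooth functions — Schwarz / Clairaut).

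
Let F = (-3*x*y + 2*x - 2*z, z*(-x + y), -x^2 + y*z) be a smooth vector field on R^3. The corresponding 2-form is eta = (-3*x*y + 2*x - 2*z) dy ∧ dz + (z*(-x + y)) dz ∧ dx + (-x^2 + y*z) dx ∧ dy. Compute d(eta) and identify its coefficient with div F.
d(eta) = (-2*y + z + 2) dx ∧ dy ∧ dz; div F = -2*y + z + 2

For a 2-form in R^3 of the form above, applying d gives a 3-form with coefficient ∂P/∂x + ∂Q/∂y + ∂R/∂z:
  ∂P/∂x = 2 - 3*y
  ∂Q/∂y = z
  ∂R/∂z = y
Sum = -2*y + z + 2, which is exactly div F.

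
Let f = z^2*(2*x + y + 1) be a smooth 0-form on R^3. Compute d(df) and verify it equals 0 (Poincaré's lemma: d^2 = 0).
d(df) = 0

Step 1: df = sum_i (∂f/∂x_i) dx_i = (2*z^2) dx + (z^2) dy + (2*z*(2*x + y + 1)) dz.
Step 2: Apply d again. Using the 1-form formula, the coefficient of dx ∧ dy in d(df) is ∂^2 f/∂x ∂y - ∂^2 f/∂y ∂x = (0) - (0) = 0 (equality of mixed partials for smooth f).
Similarly for dx ∧ dz and dy ∧ dz — all coefficients vanish. So d(df) = 0.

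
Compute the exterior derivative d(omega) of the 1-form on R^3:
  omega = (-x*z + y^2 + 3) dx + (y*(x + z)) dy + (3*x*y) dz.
d(omega) = (-y) dx ∧ dy + (x + 3*y) dx ∧ dz + (3*x - y) dy ∧ dz

For a 1-form omega = sum_i f_i dx_i, the exterior derivative is
  d(omega) = sum_{i < j} (∂f_j/∂x_i - ∂f_i/∂x_j) dx_i ∧ dx_j.
  coefficient of dx ∧ dy: ∂f_2/∂x - ∂f_1/∂y = ∂(y*(x + z))/∂x - ∂(-x*z + y^2 + 3)/∂y = -y
  coefficient of dx ∧ dz: ∂f_3/∂x - ∂f_1/∂z = ∂(3*x*y)/∂x - ∂(-x*z + y^2 + 3)/∂z = x + 3*y
  coefficient of dy ∧ dz: ∂f_3/∂y - ∂f_2/∂z = ∂(3*x*y)/∂y - ∂(y*(x + z))/∂z = 3*x - y
Assembling: d(omega) = (-y) dx ∧ dy + (x + 3*y) dx ∧ dz + (3*x - y) dy ∧ dz.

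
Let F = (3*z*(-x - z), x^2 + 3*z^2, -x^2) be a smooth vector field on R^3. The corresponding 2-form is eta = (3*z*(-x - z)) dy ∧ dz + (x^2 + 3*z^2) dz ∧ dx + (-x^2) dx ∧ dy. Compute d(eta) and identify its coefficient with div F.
d(eta) = (-3*z) dx ∧ dy ∧ dz; div F = -3*z

For a 2-form in R^3 of the form above, applying d gives a 3-form with coefficient ∂P/∂x + ∂Q/∂y + ∂R/∂z:
  ∂P/∂x = -3*z
  ∂Q/∂y = 0
  ∂R/∂z = 0
Sum = -3*z, which is exactly div F.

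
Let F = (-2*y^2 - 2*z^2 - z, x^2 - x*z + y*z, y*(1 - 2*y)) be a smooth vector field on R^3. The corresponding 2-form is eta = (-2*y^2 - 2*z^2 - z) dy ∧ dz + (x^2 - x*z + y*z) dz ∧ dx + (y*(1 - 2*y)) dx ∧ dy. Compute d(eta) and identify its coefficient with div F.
d(eta) = (z) dx ∧ dy ∧ dz; div F = z

For a 2-form in R^3 of the form above, applying d gives a 3-form with coefficient ∂P/∂x + ∂Q/∂y + ∂R/∂z:
  ∂P/∂x = 0
  ∂Q/∂y = z
  ∂R/∂z = 0
Sum = z, which is exactly div F.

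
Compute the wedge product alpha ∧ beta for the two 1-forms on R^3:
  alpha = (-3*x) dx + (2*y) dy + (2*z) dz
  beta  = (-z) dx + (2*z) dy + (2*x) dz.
alpha ∧ beta = (2*z*(-3*x + y)) dx ∧ dy + (-6*x^2 + 2*z^2) dx ∧ dz + (4*x*y - 4*z^2) dy ∧ dz

Distribute the wedge, using dx_i ∧ dx_j = -dx_j ∧ dx_i and dx_i ∧ dx_i = 0. For each pair (i, j) with i < j, the coefficient of dx_i ∧ dx_j in alpha ∧ beta is (alpha_i * beta_j - alpha_j * beta_i). Collecting: alpha ∧ beta = (2*z*(-3*x + y)) dx ∧ dy + (-6*x^2 + 2*z^2) dx ∧ dz + (4*x*y - 4*z^2) dy ∧ dz.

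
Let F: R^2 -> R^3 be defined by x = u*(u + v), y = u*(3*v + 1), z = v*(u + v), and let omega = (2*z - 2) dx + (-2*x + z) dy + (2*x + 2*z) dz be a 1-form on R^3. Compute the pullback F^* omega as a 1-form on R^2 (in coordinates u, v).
F^* omega = (-2*u^2 + 7*u*v^2 - u*v - 4*u + 7*v^3 + v^2 - 2*v) du + (-4*u^3 + 7*u^2*v + 15*u*v^2 - 2*u + 4*v^3) dv

Using F^*(f dg) = (f ∘ F) d(g ∘ F), substitute each coordinate x_i by F_i(u, v) in f_i, and replace dx_i by d F_i = (∂F_i/∂u) du + (∂F_i/∂v) dv.
  For the x component: f_1(F) = 2*u*v + 2*v^2 - 2; d F_1 = (2*u + v) du + (u) dv
  For the y component: f_2(F) = -2*u^2 - u*v + v^2; d F_2 = (3*v + 1) du + (3*u) dv
  For the z component: f_3(F) = 2*u^2 + 4*u*v + 2*v^2; d F_3 = (v) du + (u + 2*v) dv
Combining and collecting du, dv coefficients:
  coeff of du: -2*u^2 + 7*u*v^2 - u*v - 4*u + 7*v^3 + v^2 - 2*v
  coeff of dv: -4*u^3 + 7*u^2*v + 15*u*v^2 - 2*u + 4*v^3
F^* omega = (-2*u^2 + 7*u*v^2 - u*v - 4*u + 7*v^3 + v^2 - 2*v) du + (-4*u^3 + 7*u^2*v + 15*u*v^2 - 2*u + 4*v^3) dv.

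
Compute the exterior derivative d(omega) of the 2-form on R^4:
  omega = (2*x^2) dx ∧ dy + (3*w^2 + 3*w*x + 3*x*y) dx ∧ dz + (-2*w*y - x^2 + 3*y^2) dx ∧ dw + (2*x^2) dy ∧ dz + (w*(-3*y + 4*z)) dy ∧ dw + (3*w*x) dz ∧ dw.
d(omega) = (x) dx ∧ dy ∧ dz + (9*w + 3*x) dx ∧ dz ∧ dw + (2*w - 6*y) dx ∧ dy ∧ dw + (-4*w) dy ∧ dz ∧ dw

For a 2-form omega = sum_{i<j} g_{ij} dx_i ∧ dx_j, the exterior derivative is
  d(omega) = sum_{i<j} d(g_{ij}) ∧ dx_i ∧ dx_j = sum_{i<j, k} (∂g_{ij}/∂x_k) dx_k ∧ dx_i ∧ dx_j.
Expand each term, using dx_k ∧ dx_i ∧ dx_j = sgn(permutation) dx_{(a)} ∧ dx_{(b)} ∧ dx_{(c)} with (a < b < c) sorted:
  d(3*w^2 + 3*w*x + 3*x*y) includes (∂/∂y)(3*w^2 + 3*w*x + 3*x*y) dy = (3*x) dy, which multiplied by dx ∧ dz gives (-3*x) dx ∧ dy ∧ dz
  d(3*w^2 + 3*w*x + 3*x*y) includes (∂/∂w)(3*w^2 + 3*w*x + 3*x*y) dw = (6*w + 3*x) dw, which multiplied by dx ∧ dz gives (6*w + 3*x) dx ∧ dz ∧ dw
  d(-2*w*y - x^2 + 3*y^2) includes (∂/∂y)(-2*w*y - x^2 + 3*y^2) dy = (-2*w + 6*y) dy, which multiplied by dx ∧ dw gives (2*w - 6*y) dx ∧ dy ∧ dw
  d(2*x^2) includes (∂/∂x)(2*x^2) dx = (4*x) dx, which multiplied by dy ∧ dz gives (4*x) dx ∧ dy ∧ dz
  d(w*(-3*y + 4*z)) includes (∂/∂z)(w*(-3*y + 4*z)) dz = (4*w) dz, which multiplied by dy ∧ dw gives (-4*w) dy ∧ dz ∧ dw
  d(3*w*x) includes (∂/∂x)(3*w*x) dx = (3*w) dx, which multiplied by dz ∧ dw gives (3*w) dx ∧ dz ∧ dw
Collecting like 3-forms: d(omega) = (x) dx ∧ dy ∧ dz + (9*w + 3*x) dx ∧ dz ∧ dw + (2*w - 6*y) dx ∧ dy ∧ dw + (-4*w) dy ∧ dz ∧ dw.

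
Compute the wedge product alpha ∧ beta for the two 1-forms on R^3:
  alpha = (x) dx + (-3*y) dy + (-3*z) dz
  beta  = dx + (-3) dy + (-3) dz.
alpha ∧ beta = (-3*x + 3*y) dx ∧ dy + (-3*x + 3*z) dx ∧ dz + (9*y - 9*z) dy ∧ dz

Distribute the wedge, using dx_i ∧ dx_j = -dx_j ∧ dx_i and dx_i ∧ dx_i = 0. For each pair (i, j) with i < j, the coefficient of dx_i ∧ dx_j in alpha ∧ beta is (alpha_i * beta_j - alpha_j * beta_i). Collecting: alpha ∧ beta = (-3*x + 3*y) dx ∧ dy + (-3*x + 3*z) dx ∧ dz + (9*y - 9*z) dy ∧ dz.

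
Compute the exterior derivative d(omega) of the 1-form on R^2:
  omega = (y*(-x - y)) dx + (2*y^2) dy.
d(omega) = (x + 2*y) dx ∧ dy

For a 1-form omega = sum_i f_i dx_i, the exterior derivative is
  d(omega) = sum_{i < j} (∂f_j/∂x_i - ∂f_i/∂x_j) dx_i ∧ dx_j.
  coefficient of dx ∧ dy: ∂f_2/∂x - ∂f_1/∂y = ∂(2*y^2)/∂x - ∂(y*(-x - y))/∂y = x + 2*y
Assembling: d(omega) = (x + 2*y) dx ∧ dy.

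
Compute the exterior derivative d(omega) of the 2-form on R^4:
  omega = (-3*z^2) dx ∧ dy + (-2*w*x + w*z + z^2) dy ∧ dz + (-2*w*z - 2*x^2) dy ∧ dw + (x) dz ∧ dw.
d(omega) = (-2*w - 6*z) dx ∧ dy ∧ dz + (2*w - 2*x + z) dy ∧ dz ∧ dw + (-4*x) dx ∧ dy ∧ dw + (1) dx ∧ dz ∧ dw

For a 2-form omega = sum_{i<j} g_{ij} dx_i ∧ dx_j, the exterior derivative is
  d(omega) = sum_{i<j} d(g_{ij}) ∧ dx_i ∧ dx_j = sum_{i<j, k} (∂g_{ij}/∂x_k) dx_k ∧ dx_i ∧ dx_j.
Expand each term, using dx_k ∧ dx_i ∧ dx_j = sgn(permutation) dx_{(a)} ∧ dx_{(b)} ∧ dx_{(c)} with (a < b < c) sorted:
  d(-3*z^2) includes (∂/∂z)(-3*z^2) dz = (-6*z) dz, which multiplied by dx ∧ dy gives (-6*z) dx ∧ dy ∧ dz
  d(-2*w*x + w*z + z^2) includes (∂/∂x)(-2*w*x + w*z + z^2) dx = (-2*w) dx, which multiplied by dy ∧ dz gives (-2*w) dx ∧ dy ∧ dz
  d(-2*w*x + w*z + z^2) includes (∂/∂w)(-2*w*x + w*z + z^2) dw = (-2*x + z) dw, which multiplied by dy ∧ dz gives (-2*x + z) dy ∧ dz ∧ dw
  d(-2*w*z - 2*x^2) includes (∂/∂x)(-2*w*z - 2*x^2) dx = (-4*x) dx, which multiplied by dy ∧ dw gives (-4*x) dx ∧ dy ∧ dw
  d(-2*w*z - 2*x^2) includes (∂/∂z)(-2*w*z - 2*x^2) dz = (-2*w) dz, which multiplied by dy ∧ dw gives (2*w) dy ∧ dz ∧ dw
  d(x) includes (∂/∂x)(x) dx = (1) dx, which multiplied by dz ∧ dw gives (1) dx ∧ dz ∧ dw
Collecting like 3-forms: d(omega) = (-2*w - 6*z) dx ∧ dy ∧ dz + (2*w - 2*x + z) dy ∧ dz ∧ dw + (-4*x) dx ∧ dy ∧ dw + (1) dx ∧ dz ∧ dw.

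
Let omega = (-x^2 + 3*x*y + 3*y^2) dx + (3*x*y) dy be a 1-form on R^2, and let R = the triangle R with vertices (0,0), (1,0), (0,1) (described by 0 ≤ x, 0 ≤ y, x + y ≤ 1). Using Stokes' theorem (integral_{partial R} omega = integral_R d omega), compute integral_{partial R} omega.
integral_(partial R) omega = -1

Stokes: integral_partial_R omega = integral_R d omega with d omega = (∂Q/∂x - ∂P/∂y) dx ∧ dy.
  ∂Q/∂x = 3*y
  ∂P/∂y = 3*x + 6*y
  integrand = ∂Q/∂x - ∂P/∂y = -3*x - 3*y.
Integrating over R: integral_0^1 integral_0^{1-x} (-3*x - 3*y) dy dx = -1.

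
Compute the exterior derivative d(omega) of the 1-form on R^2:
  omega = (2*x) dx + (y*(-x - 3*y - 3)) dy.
d(omega) = (-y) dx ∧ dy

For a 1-form omega = sum_i f_i dx_i, the exterior derivative is
  d(omega) = sum_{i < j} (∂f_j/∂x_i - ∂f_i/∂x_j) dx_i ∧ dx_j.
  coefficient of dx ∧ dy: ∂f_2/∂x - ∂f_1/∂y = ∂(y*(-x - 3*y - 3))/∂x - ∂(2*x)/∂y = -y
Assembling: d(omega) = (-y) dx ∧ dy.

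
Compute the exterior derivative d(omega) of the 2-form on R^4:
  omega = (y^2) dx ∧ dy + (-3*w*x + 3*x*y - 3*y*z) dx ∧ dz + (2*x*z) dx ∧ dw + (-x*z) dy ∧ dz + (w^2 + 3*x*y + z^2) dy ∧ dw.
d(omega) = (-3*x + 2*z) dx ∧ dy ∧ dz + (-5*x) dx ∧ dz ∧ dw + (3*y) dx ∧ dy ∧ dw + (-2*z) dy ∧ dz ∧ dw

For a 2-form omega = sum_{i<j} g_{ij} dx_i ∧ dx_j, the exterior derivative is
  d(omega) = sum_{i<j} d(g_{ij}) ∧ dx_i ∧ dx_j = sum_{i<j, k} (∂g_{ij}/∂x_k) dx_k ∧ dx_i ∧ dx_j.
Expand each term, using dx_k ∧ dx_i ∧ dx_j = sgn(permutation) dx_{(a)} ∧ dx_{(b)} ∧ dx_{(c)} with (a < b < c) sorted:
  d(-3*w*x + 3*x*y - 3*y*z) includes (∂/∂y)(-3*w*x + 3*x*y - 3*y*z) dy = (3*x - 3*z) dy, which multiplied by dx ∧ dz gives (-3*x + 3*z) dx ∧ dy ∧ dz
  d(-3*w*x + 3*x*y - 3*y*z) includes (∂/∂w)(-3*w*x + 3*x*y - 3*y*z) dw = (-3*x) dw, which multiplied by dx ∧ dz gives (-3*x) dx ∧ dz ∧ dw
  d(2*x*z) includes (∂/∂z)(2*x*z) dz = (2*x) dz, which multiplied by dx ∧ dw gives (-2*x) dx ∧ dz ∧ dw
  d(-x*z) includes (∂/∂x)(-x*z) dx = (-z) dx, which multiplied by dy ∧ dz gives (-z) dx ∧ dy ∧ dz
  d(w^2 + 3*x*y + z^2) includes (∂/∂x)(w^2 + 3*x*y + z^2) dx = (3*y) dx, which multiplied by dy ∧ dw gives (3*y) dx ∧ dy ∧ dw
  d(w^2 + 3*x*y + z^2) includes (∂/∂z)(w^2 + 3*x*y + z^2) dz = (2*z) dz, which multiplied by dy ∧ dw gives (-2*z) dy ∧ dz ∧ dw
Collecting like 3-forms: d(omega) = (-3*x + 2*z) dx ∧ dy ∧ dz + (-5*x) dx ∧ dz ∧ dw + (3*y) dx ∧ dy ∧ dw + (-2*z) dy ∧ dz ∧ dw.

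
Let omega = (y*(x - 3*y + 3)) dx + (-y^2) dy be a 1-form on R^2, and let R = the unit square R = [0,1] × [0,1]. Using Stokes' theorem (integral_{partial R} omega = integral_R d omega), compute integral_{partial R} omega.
integral_(partial R) omega = -1/2

Stokes: integral_partial_R omega = integral_R d omega with d omega = (∂Q/∂x - ∂P/∂y) dx ∧ dy.
  ∂Q/∂x = 0
  ∂P/∂y = x - 6*y + 3
  integrand = ∂Q/∂x - ∂P/∂y = -x + 6*y - 3.
Integrating over R: integral_0^1 integral_0^1 (-x + 6*y - 3) dx dy = -1/2.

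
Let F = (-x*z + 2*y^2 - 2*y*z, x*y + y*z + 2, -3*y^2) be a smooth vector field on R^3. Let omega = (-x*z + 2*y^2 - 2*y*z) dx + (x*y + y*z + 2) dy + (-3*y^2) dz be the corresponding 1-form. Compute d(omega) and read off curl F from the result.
d(omega) = (-7*y) dy ∧ dz + (-x - 2*y) dz ∧ dx + (-3*y + 2*z) dx ∧ dy; curl F = (-7*y, -x - 2*y, -3*y + 2*z)

d omega = sum_{i<j} (∂f_j/∂x_i - ∂f_i/∂x_j) dx_i ∧ dx_j. Under the identification (dy ∧ dz, dz ∧ dx, dx ∧ dy) ↔ (e_x, e_y, e_z), the coefficients are exactly the components of curl F. Compute:
  ∂R/∂y - ∂Q/∂z = (-6*y) - (y) = -7*y
  ∂P/∂z - ∂R/∂x = (-x - 2*y) - (0) = -x - 2*y
  ∂Q/∂x - ∂P/∂y = (y) - (4*y - 2*z) = -3*y + 2*z.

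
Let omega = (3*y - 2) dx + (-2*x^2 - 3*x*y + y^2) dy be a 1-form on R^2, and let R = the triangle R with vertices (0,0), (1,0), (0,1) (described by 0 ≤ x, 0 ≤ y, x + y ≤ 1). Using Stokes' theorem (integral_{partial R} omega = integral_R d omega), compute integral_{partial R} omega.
integral_(partial R) omega = -8/3

Stokes: integral_partial_R omega = integral_R d omega with d omega = (∂Q/∂x - ∂P/∂y) dx ∧ dy.
  ∂Q/∂x = -4*x - 3*y
  ∂P/∂y = 3
  integrand = ∂Q/∂x - ∂P/∂y = -4*x - 3*y - 3.
Integrating over R: integral_0^1 integral_0^{1-x} (-4*x - 3*y - 3) dy dx = -8/3.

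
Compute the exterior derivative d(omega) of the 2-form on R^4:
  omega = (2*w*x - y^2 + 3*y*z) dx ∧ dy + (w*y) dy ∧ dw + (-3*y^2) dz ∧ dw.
d(omega) = (3*y) dx ∧ dy ∧ dz + (2*x) dx ∧ dy ∧ dw + (-6*y) dy ∧ dz ∧ dw

For a 2-form omega = sum_{i<j} g_{ij} dx_i ∧ dx_j, the exterior derivative is
  d(omega) = sum_{i<j} d(g_{ij}) ∧ dx_i ∧ dx_j = sum_{i<j, k} (∂g_{ij}/∂x_k) dx_k ∧ dx_i ∧ dx_j.
Expand each term, using dx_k ∧ dx_i ∧ dx_j = sgn(permutation) dx_{(a)} ∧ dx_{(b)} ∧ dx_{(c)} with (a < b < c) sorted:
  d(2*w*x - y^2 + 3*y*z) includes (∂/∂z)(2*w*x - y^2 + 3*y*z) dz = (3*y) dz, which multiplied by dx ∧ dy gives (3*y) dx ∧ dy ∧ dz
  d(2*w*x - y^2 + 3*y*z) includes (∂/∂w)(2*w*x - y^2 + 3*y*z) dw = (2*x) dw, which multiplied by dx ∧ dy gives (2*x) dx ∧ dy ∧ dw
  d(-3*y^2) includes (∂/∂y)(-3*y^2) dy = (-6*y) dy, which multiplied by dz ∧ dw gives (-6*y) dy ∧ dz ∧ dw
Collecting like 3-forms: d(omega) = (3*y) dx ∧ dy ∧ dz + (2*x) dx ∧ dy ∧ dw + (-6*y) dy ∧ dz ∧ dw.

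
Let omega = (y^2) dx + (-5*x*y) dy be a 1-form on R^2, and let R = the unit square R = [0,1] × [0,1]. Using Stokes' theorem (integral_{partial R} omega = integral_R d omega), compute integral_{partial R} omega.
integral_(partial R) omega = -7/2

Stokes: integral_partial_R omega = integral_R d omega with d omega = (∂Q/∂x - ∂P/∂y) dx ∧ dy.
  ∂Q/∂x = -5*y
  ∂P/∂y = 2*y
  integrand = ∂Q/∂x - ∂P/∂y = -7*y.
Integrating over R: integral_0^1 integral_0^1 (-7*y) dx dy = -7/2.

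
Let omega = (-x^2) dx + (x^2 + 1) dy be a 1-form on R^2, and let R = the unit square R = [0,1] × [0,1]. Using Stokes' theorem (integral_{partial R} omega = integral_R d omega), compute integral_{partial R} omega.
integral_(partial R) omega = 1

Stokes: integral_partial_R omega = integral_R d omega with d omega = (∂Q/∂x - ∂P/∂y) dx ∧ dy.
  ∂Q/∂x = 2*x
  ∂P/∂y = 0
  integrand = ∂Q/∂x - ∂P/∂y = 2*x.
Integrating over R: integral_0^1 integral_0^1 (2*x) dx dy = 1.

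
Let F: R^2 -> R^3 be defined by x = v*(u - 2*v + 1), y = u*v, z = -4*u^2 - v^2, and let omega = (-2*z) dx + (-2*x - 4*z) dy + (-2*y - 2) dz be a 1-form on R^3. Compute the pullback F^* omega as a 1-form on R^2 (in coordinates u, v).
F^* omega = (40*u^2*v - 2*u*v^2 + 16*u + 10*v^3 - 2*v^2) du + (24*u^3 - 34*u^2*v + 8*u^2 + 14*u*v^2 - 2*u*v - 8*v^3 + 2*v^2 + 4*v) dv

Using F^*(f dg) = (f ∘ F) d(g ∘ F), substitute each coordinate x_i by F_i(u, v) in f_i, and replace dx_i by d F_i = (∂F_i/∂u) du + (∂F_i/∂v) dv.
  For the x component: f_1(F) = 8*u^2 + 2*v^2; d F_1 = (v) du + (u - 4*v + 1) dv
  For the y component: f_2(F) = 16*u^2 - 2*u*v + 8*v^2 - 2*v; d F_2 = (v) du + (u) dv
  For the z component: f_3(F) = -2*u*v - 2; d F_3 = (-8*u) du + (-2*v) dv
Combining and collecting du, dv coefficients:
  coeff of du: 40*u^2*v - 2*u*v^2 + 16*u + 10*v^3 - 2*v^2
  coeff of dv: 24*u^3 - 34*u^2*v + 8*u^2 + 14*u*v^2 - 2*u*v - 8*v^3 + 2*v^2 + 4*v
F^* omega = (40*u^2*v - 2*u*v^2 + 16*u + 10*v^3 - 2*v^2) du + (24*u^3 - 34*u^2*v + 8*u^2 + 14*u*v^2 - 2*u*v - 8*v^3 + 2*v^2 + 4*v) dv.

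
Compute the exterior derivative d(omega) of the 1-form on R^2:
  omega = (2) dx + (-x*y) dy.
d(omega) = (-y) dx ∧ dy

For a 1-form omega = sum_i f_i dx_i, the exterior derivative is
  d(omega) = sum_{i < j} (∂f_j/∂x_i - ∂f_i/∂x_j) dx_i ∧ dx_j.
  coefficient of dx ∧ dy: ∂f_2/∂x - ∂f_1/∂y = ∂(-x*y)/∂x - ∂(2)/∂y = -y
Assembling: d(omega) = (-y) dx ∧ dy.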